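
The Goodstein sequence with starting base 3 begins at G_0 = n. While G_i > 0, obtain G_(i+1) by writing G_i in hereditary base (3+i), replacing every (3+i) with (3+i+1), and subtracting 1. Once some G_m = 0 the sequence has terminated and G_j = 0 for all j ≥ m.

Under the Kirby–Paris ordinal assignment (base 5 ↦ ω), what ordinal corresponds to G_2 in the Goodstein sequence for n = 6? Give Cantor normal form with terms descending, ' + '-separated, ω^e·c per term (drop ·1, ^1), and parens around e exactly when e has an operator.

(0) 6|_3 = 2·3 ↦ 2·4|_4 = 8 ⇒ 7
(1) 7|_4 = 4 + 3 ↦ 5 + 3|_5 = 8 ⇒ 7
(2) 7|_5 = 5 + 2 ↦ 6 + 2|_6 = 8 ⇒ 7

ω + 2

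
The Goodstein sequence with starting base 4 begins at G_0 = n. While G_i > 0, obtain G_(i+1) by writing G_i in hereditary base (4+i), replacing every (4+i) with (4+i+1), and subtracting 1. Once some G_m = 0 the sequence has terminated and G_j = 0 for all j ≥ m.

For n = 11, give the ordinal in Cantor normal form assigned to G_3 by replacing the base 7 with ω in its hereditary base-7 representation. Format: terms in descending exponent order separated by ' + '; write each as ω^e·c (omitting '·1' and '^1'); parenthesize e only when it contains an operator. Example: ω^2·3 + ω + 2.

ω·2

[0] 11 ≡ 2·4 + 3 (base 4). Lift 5: 13. −1: 12.
[1] 12 ≡ 2·5 + 2 (base 5). Lift 6: 14. −1: 13.
[2] 13 ≡ 2·6 + 1 (base 6). Lift 7: 15. −1: 14.
[3] 14 ≡ 2·7 (base 7). Lift 8: 16. −1: 15.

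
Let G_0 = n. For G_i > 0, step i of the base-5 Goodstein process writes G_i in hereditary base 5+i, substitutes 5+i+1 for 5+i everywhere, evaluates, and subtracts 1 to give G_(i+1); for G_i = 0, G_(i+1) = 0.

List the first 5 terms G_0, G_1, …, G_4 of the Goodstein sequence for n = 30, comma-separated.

30, 41, 53, 67, 83

G_0 = 30. HB_5(30) = 5^2 + 5. Bump = 42. G_1 = 41.
G_1 = 41. HB_6(41) = 6^2 + 5. Bump = 54. G_2 = 53.
G_2 = 53. HB_7(53) = 7^2 + 4. Bump = 68. G_3 = 67.
G_3 = 67. HB_8(67) = 8^2 + 3. Bump = 84. G_4 = 83.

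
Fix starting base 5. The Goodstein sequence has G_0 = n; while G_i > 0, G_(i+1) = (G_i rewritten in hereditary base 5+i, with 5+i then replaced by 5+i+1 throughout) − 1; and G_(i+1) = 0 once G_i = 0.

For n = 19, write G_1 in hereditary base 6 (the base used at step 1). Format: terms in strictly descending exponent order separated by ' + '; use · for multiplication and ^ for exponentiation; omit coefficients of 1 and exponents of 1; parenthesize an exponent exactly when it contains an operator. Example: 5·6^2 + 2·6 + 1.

3·6 + 3

19 —HB5→ 3·5 + 4 —bump→ 3·6 + 4 = 22 —(−1)→ 21
21 —HB6→ 3·6 + 3 —bump→ 3·7 + 3 = 24 —(−1)→ 23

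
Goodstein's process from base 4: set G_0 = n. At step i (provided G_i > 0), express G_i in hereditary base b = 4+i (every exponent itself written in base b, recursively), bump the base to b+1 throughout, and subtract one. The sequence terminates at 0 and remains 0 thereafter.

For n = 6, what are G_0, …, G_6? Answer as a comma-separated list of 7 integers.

step 0: 6 = 4 + 2; sub 5 for 4: 5 + 2; = 7; G_1 = 7−1 = 6
step 1: 6 = 5 + 1; sub 6 for 5: 6 + 1; = 7; G_2 = 7−1 = 6
step 2: 6 = 6; sub 7 for 6: 7; = 7; G_3 = 7−1 = 6
step 3: 6 = 6; sub 8 for 7: 6; = 6; G_4 = 6−1 = 5
step 4: 5 = 5; sub 9 for 8: 5; = 5; G_5 = 5−1 = 4
step 5: 4 = 4; sub 10 for 9: 4; = 4; G_6 = 4−1 = 3

6, 6, 6, 6, 5, 4, 3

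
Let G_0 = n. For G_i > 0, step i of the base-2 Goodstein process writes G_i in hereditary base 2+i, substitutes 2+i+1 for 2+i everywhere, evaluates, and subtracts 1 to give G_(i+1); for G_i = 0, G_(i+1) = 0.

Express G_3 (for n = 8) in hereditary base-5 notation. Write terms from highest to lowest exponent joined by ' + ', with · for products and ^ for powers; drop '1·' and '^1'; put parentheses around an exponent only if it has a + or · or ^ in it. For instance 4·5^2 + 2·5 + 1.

[0] 8 ≡ 2^(2 + 1) (base 2). Lift 3: 81. −1: 80.
[1] 80 ≡ 2·3^3 + 2·3^2 + 2·3 + 2 (base 3). Lift 4: 554. −1: 553.
[2] 553 ≡ 2·4^4 + 2·4^2 + 2·4 + 1 (base 4). Lift 5: 6311. −1: 6310.

2·5^5 + 2·5^2 + 2·5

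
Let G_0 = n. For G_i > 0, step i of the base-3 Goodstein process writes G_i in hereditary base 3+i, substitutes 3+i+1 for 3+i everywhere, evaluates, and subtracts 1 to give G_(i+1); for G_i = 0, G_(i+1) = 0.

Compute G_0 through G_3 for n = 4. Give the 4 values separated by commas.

(0) 4|_3 = 3 + 1 ↦ 4 + 1|_4 = 5 ⇒ 4
(1) 4|_4 = 4 ↦ 5|_5 = 5 ⇒ 4
(2) 4|_5 = 4 ↦ 4|_6 = 4 ⇒ 3

4, 4, 4, 3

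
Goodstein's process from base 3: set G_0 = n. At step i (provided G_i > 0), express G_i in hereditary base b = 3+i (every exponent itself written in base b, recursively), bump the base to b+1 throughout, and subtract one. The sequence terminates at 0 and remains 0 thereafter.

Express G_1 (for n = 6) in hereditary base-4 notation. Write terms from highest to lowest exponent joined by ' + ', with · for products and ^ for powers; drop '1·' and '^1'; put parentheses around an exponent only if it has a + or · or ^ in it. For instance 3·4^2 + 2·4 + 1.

6 —HB3→ 2·3 —bump→ 2·4 = 8 —(−1)→ 7
7 —HB4→ 4 + 3 —bump→ 5 + 3 = 8 —(−1)→ 7

4 + 3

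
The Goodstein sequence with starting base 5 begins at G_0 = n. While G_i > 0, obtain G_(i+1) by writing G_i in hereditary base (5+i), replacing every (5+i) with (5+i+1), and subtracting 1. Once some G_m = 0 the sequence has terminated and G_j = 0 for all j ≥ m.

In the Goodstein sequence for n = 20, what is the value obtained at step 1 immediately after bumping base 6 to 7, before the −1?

26

[0] 20 ≡ 4·5 (base 5). Lift 6: 24. −1: 23.
[1] 23 ≡ 3·6 + 5 (base 6). Lift 7: 26. −1: 25.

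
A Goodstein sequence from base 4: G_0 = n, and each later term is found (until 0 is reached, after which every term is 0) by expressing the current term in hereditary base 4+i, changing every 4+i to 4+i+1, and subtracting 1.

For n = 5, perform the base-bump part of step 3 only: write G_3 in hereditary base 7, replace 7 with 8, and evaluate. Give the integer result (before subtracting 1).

4

G_0 = 5. HB_4(5) = 4 + 1. Bump = 6. G_1 = 5.
G_1 = 5. HB_5(5) = 5. Bump = 6. G_2 = 5.
G_2 = 5. HB_6(5) = 5. Bump = 5. G_3 = 4.
G_3 = 4. HB_7(4) = 4. Bump = 4. G_4 = 3.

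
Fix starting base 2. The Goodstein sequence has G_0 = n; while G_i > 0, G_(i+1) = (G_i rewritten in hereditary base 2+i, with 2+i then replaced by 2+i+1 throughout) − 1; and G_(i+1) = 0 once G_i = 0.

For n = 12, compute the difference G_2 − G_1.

(0) 12|_2 = 2^(2 + 1) + 2^2 ↦ 3^(3 + 1) + 3^3|_3 = 108 ⇒ 107
(1) 107|_3 = 3^(3 + 1) + 2·3^2 + 2·3 + 2 ↦ 4^(4 + 1) + 2·4^2 + 2·4 + 2|_4 = 1066 ⇒ 1065

958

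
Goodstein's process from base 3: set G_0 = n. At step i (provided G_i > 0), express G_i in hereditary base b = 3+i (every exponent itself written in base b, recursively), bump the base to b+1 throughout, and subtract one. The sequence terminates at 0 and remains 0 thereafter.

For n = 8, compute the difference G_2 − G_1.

1

base 3: 8 = 2·3 + 2; at 4: 2·4 + 2 = 10; next = 9
base 4: 9 = 2·4 + 1; at 5: 2·5 + 1 = 11; next = 10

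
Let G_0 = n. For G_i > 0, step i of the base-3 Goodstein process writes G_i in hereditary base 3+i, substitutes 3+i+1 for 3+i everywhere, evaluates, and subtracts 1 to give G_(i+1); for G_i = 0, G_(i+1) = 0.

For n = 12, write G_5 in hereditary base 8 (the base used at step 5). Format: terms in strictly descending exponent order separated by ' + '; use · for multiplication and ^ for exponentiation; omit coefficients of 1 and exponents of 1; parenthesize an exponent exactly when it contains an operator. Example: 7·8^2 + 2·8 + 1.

7·8 + 7

G_0=12  [base 3] 3^2 + 3  →[3↦4]→  4^2 + 4 = 20  −1 ⇒ G_1=19
G_1=19  [base 4] 4^2 + 3  →[4↦5]→  5^2 + 3 = 28  −1 ⇒ G_2=27
G_2=27  [base 5] 5^2 + 2  →[5↦6]→  6^2 + 2 = 38  −1 ⇒ G_3=37
G_3=37  [base 6] 6^2 + 1  →[6↦7]→  7^2 + 1 = 50  −1 ⇒ G_4=49
G_4=49  [base 7] 7^2  →[7↦8]→  8^2 = 64  −1 ⇒ G_5=63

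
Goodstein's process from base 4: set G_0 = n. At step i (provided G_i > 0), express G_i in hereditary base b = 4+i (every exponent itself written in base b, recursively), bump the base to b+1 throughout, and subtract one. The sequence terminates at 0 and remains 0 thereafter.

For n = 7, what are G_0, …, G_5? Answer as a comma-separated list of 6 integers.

7, 7, 7, 7, 7, 6

i=0: 7 = 4 + 3 (b=4); 4→5: 5 + 3 = 8; 8−1 = 7
i=1: 7 = 5 + 2 (b=5); 5→6: 6 + 2 = 8; 8−1 = 7
i=2: 7 = 6 + 1 (b=6); 6→7: 7 + 1 = 8; 8−1 = 7
i=3: 7 = 7 (b=7); 7→8: 8 = 8; 8−1 = 7
i=4: 7 = 7 (b=8); 8→9: 7 = 7; 7−1 = 6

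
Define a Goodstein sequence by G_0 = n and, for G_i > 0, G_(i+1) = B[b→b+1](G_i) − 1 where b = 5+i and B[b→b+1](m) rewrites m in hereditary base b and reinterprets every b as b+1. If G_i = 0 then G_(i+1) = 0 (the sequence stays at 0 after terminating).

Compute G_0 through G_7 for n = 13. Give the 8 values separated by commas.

G_0=13  [base 5] 2·5 + 3  →[5↦6]→  2·6 + 3 = 15  −1 ⇒ G_1=14
G_1=14  [base 6] 2·6 + 2  →[6↦7]→  2·7 + 2 = 16  −1 ⇒ G_2=15
G_2=15  [base 7] 2·7 + 1  →[7↦8]→  2·8 + 1 = 17  −1 ⇒ G_3=16
G_3=16  [base 8] 2·8  →[8↦9]→  2·9 = 18  −1 ⇒ G_4=17
G_4=17  [base 9] 9 + 8  →[9↦10]→  10 + 8 = 18  −1 ⇒ G_5=17
G_5=17  [base 10] 10 + 7  →[10↦11]→  11 + 7 = 18  −1 ⇒ G_6=17
G_6=17  [base 11] 11 + 6  →[11↦12]→  12 + 6 = 18  −1 ⇒ G_7=17

13, 14, 15, 16, 17, 17, 17, 17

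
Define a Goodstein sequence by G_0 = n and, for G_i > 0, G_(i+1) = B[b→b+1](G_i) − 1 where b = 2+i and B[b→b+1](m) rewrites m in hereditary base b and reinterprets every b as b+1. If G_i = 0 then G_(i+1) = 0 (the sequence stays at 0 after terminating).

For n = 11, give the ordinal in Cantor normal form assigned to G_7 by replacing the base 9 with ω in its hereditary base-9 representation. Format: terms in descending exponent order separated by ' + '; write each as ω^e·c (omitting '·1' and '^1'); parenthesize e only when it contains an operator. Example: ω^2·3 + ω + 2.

ω^ω·7 + ω^7·7 + ω^6·7 + ω^5·7 + ω^4·7 + ω^3·7 + ω^2·7 + ω·7 + 6

step 0: 11 = 2^(2 + 1) + 2 + 1; sub 3 for 2: 3^(3 + 1) + 3 + 1; = 85; G_1 = 85−1 = 84
step 1: 84 = 3^(3 + 1) + 3; sub 4 for 3: 4^(4 + 1) + 4; = 1028; G_2 = 1028−1 = 1027
step 2: 1027 = 4^(4 + 1) + 3; sub 5 for 4: 5^(5 + 1) + 3; = 15628; G_3 = 15628−1 = 15627
step 3: 15627 = 5^(5 + 1) + 2; sub 6 for 5: 6^(6 + 1) + 2; = 279938; G_4 = 279938−1 = 279937
step 4: 279937 = 6^(6 + 1) + 1; sub 7 for 6: 7^(7 + 1) + 1; = 5764802; G_5 = 5764802−1 = 5764801
step 5: 5764801 = 7^(7 + 1); sub 8 for 7: 8^(8 + 1); = 134217728; G_6 = 134217728−1 = 134217727
step 6: 134217727 = 7·8^8 + 7·8^7 + 7·8^6 + 7·8^5 + 7·8^4 + 7·8^3 + 7·8^2 + 7·8 + 7; sub 9 for 8: 7·9^9 + 7·9^7 + 7·9^6 + 7·9^5 + 7·9^4 + 7·9^3 + 7·9^2 + 7·9 + 7; = 2749609303; G_7 = 2749609303−1 = 2749609302
step 7: 2749609302 = 7·9^9 + 7·9^7 + 7·9^6 + 7·9^5 + 7·9^4 + 7·9^3 + 7·9^2 + 7·9 + 6; sub 10 for 9: 7·10^10 + 7·10^7 + 7·10^6 + 7·10^5 + 7·10^4 + 7·10^3 + 7·10^2 + 7·10 + 6; = 70077777776; G_8 = 70077777776−1 = 70077777775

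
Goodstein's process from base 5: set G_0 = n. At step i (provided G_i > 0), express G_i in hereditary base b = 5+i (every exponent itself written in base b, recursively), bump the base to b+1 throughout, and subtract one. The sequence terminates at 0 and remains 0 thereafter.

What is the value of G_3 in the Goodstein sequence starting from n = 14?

(0) 14|_5 = 2·5 + 4 ↦ 2·6 + 4|_6 = 16 ⇒ 15
(1) 15|_6 = 2·6 + 3 ↦ 2·7 + 3|_7 = 17 ⇒ 16
(2) 16|_7 = 2·7 + 2 ↦ 2·8 + 2|_8 = 18 ⇒ 17

17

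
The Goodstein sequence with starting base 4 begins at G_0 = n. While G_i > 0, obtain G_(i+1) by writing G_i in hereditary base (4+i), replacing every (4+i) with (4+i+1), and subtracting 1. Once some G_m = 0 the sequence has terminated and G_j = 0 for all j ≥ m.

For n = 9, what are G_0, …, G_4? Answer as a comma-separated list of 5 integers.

G_0=9  [base 4] 2·4 + 1  →[4↦5]→  2·5 + 1 = 11  −1 ⇒ G_1=10
G_1=10  [base 5] 2·5  →[5↦6]→  2·6 = 12  −1 ⇒ G_2=11
G_2=11  [base 6] 6 + 5  →[6↦7]→  7 + 5 = 12  −1 ⇒ G_3=11
G_3=11  [base 7] 7 + 4  →[7↦8]→  8 + 4 = 12  −1 ⇒ G_4=11

9, 10, 11, 11, 11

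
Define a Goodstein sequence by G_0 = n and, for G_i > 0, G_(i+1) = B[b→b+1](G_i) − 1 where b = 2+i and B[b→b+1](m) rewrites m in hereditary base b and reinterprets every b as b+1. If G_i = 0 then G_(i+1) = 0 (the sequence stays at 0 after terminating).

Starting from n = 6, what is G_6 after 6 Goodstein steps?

187243

6 —HB2→ 2^2 + 2 —bump→ 3^3 + 3 = 30 —(−1)→ 29
29 —HB3→ 3^3 + 2 —bump→ 4^4 + 2 = 258 —(−1)→ 257
257 —HB4→ 4^4 + 1 —bump→ 5^5 + 1 = 3126 —(−1)→ 3125
3125 —HB5→ 5^5 —bump→ 6^6 = 46656 —(−1)→ 46655
46655 —HB6→ 5·6^5 + 5·6^4 + 5·6^3 + 5·6^2 + 5·6 + 5 —bump→ 5·7^5 + 5·7^4 + 5·7^3 + 5·7^2 + 5·7 + 5 = 98040 —(−1)→ 98039
98039 —HB7→ 5·7^5 + 5·7^4 + 5·7^3 + 5·7^2 + 5·7 + 4 —bump→ 5·8^5 + 5·8^4 + 5·8^3 + 5·8^2 + 5·8 + 4 = 187244 —(−1)→ 187243
187243 —HB8→ 5·8^5 + 5·8^4 + 5·8^3 + 5·8^2 + 5·8 + 3 —bump→ 5·9^5 + 5·9^4 + 5·9^3 + 5·9^2 + 5·9 + 3 = 332148 —(−1)→ 332147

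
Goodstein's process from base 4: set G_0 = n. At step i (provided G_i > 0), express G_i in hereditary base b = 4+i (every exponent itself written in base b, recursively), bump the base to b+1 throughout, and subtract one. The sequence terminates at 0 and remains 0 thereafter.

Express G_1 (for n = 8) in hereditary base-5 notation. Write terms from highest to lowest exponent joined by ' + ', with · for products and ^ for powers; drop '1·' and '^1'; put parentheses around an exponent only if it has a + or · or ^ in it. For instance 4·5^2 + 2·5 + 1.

G_0 = 8. HB_4(8) = 2·4. Bump = 10. G_1 = 9.
G_1 = 9. HB_5(9) = 5 + 4. Bump = 10. G_2 = 9.

5 + 4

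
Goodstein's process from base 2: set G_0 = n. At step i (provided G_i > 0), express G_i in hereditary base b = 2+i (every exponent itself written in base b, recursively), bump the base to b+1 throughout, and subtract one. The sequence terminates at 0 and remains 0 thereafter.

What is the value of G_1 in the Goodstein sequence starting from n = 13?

base 2: 13 = 2^(2 + 1) + 2^2 + 1; at 3: 3^(3 + 1) + 3^3 + 1 = 109; next = 108
base 3: 108 = 3^(3 + 1) + 3^3; at 4: 4^(4 + 1) + 4^4 = 1280; next = 1279

108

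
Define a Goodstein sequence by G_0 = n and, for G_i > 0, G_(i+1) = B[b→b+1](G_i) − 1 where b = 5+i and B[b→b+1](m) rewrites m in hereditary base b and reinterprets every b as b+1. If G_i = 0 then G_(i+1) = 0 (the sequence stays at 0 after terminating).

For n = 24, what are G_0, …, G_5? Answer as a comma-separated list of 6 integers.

i=0: 24 = 4·5 + 4 (b=5); 5→6: 4·6 + 4 = 28; 28−1 = 27
i=1: 27 = 4·6 + 3 (b=6); 6→7: 4·7 + 3 = 31; 31−1 = 30
i=2: 30 = 4·7 + 2 (b=7); 7→8: 4·8 + 2 = 34; 34−1 = 33
i=3: 33 = 4·8 + 1 (b=8); 8→9: 4·9 + 1 = 37; 37−1 = 36
i=4: 36 = 4·9 (b=9); 9→10: 4·10 = 40; 40−1 = 39

24, 27, 30, 33, 36, 39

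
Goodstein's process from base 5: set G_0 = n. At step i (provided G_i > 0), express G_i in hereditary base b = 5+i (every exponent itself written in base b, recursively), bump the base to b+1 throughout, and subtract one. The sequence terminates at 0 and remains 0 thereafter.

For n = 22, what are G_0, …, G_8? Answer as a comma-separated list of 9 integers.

22, 25, 28, 31, 33, 35, 37, 39, 41

G_0 = 22. HB_5(22) = 4·5 + 2. Bump = 26. G_1 = 25.
G_1 = 25. HB_6(25) = 4·6 + 1. Bump = 29. G_2 = 28.
G_2 = 28. HB_7(28) = 4·7. Bump = 32. G_3 = 31.
G_3 = 31. HB_8(31) = 3·8 + 7. Bump = 34. G_4 = 33.
G_4 = 33. HB_9(33) = 3·9 + 6. Bump = 36. G_5 = 35.
G_5 = 35. HB_10(35) = 3·10 + 5. Bump = 38. G_6 = 37.
G_6 = 37. HB_11(37) = 3·11 + 4. Bump = 40. G_7 = 39.
G_7 = 39. HB_12(39) = 3·12 + 3. Bump = 42. G_8 = 41.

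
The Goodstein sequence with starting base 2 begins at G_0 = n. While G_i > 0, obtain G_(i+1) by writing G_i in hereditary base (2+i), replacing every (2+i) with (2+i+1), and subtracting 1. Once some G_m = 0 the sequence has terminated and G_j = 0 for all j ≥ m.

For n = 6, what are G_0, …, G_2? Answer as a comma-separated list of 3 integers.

base 2: 6 = 2^2 + 2; at 3: 3^3 + 3 = 30; next = 29
base 3: 29 = 3^3 + 2; at 4: 4^4 + 2 = 258; next = 257

6, 29, 257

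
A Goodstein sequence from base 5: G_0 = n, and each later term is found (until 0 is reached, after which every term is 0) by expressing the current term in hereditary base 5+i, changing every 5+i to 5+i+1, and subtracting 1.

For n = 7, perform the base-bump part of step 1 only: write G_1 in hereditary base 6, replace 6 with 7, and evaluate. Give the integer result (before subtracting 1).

i=0: 7 = 5 + 2 (b=5); 5→6: 6 + 2 = 8; 8−1 = 7
i=1: 7 = 6 + 1 (b=6); 6→7: 7 + 1 = 8; 8−1 = 7

8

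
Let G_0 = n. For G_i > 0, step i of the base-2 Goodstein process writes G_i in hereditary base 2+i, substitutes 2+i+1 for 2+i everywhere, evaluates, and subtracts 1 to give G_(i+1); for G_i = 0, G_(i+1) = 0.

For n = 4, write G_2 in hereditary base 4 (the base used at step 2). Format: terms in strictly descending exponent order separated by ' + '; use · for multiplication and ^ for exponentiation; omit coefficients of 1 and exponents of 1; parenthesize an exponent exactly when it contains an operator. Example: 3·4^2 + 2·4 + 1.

2·4^2 + 2·4 + 1

(0) 4|_2 = 2^2 ↦ 3^3|_3 = 27 ⇒ 26
(1) 26|_3 = 2·3^2 + 2·3 + 2 ↦ 2·4^2 + 2·4 + 2|_4 = 42 ⇒ 41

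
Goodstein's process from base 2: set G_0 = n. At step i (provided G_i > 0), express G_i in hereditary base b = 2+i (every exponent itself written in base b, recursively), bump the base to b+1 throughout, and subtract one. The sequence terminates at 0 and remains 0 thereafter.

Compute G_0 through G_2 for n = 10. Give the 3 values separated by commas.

(0) 10|_2 = 2^(2 + 1) + 2 ↦ 3^(3 + 1) + 3|_3 = 84 ⇒ 83
(1) 83|_3 = 3^(3 + 1) + 2 ↦ 4^(4 + 1) + 2|_4 = 1026 ⇒ 1025

10, 83, 1025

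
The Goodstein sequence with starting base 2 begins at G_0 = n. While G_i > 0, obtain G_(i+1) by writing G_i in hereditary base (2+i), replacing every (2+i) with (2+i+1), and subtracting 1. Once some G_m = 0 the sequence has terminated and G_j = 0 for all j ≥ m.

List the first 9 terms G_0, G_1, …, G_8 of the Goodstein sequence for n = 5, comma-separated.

base 2: 5 = 2^2 + 1; at 3: 3^3 + 1 = 28; next = 27
base 3: 27 = 3^3; at 4: 4^4 = 256; next = 255
base 4: 255 = 3·4^3 + 3·4^2 + 3·4 + 3; at 5: 3·5^3 + 3·5^2 + 3·5 + 3 = 468; next = 467
base 5: 467 = 3·5^3 + 3·5^2 + 3·5 + 2; at 6: 3·6^3 + 3·6^2 + 3·6 + 2 = 776; next = 775
base 6: 775 = 3·6^3 + 3·6^2 + 3·6 + 1; at 7: 3·7^3 + 3·7^2 + 3·7 + 1 = 1198; next = 1197
base 7: 1197 = 3·7^3 + 3·7^2 + 3·7; at 8: 3·8^3 + 3·8^2 + 3·8 = 1752; next = 1751
base 8: 1751 = 3·8^3 + 3·8^2 + 2·8 + 7; at 9: 3·9^3 + 3·9^2 + 2·9 + 7 = 2455; next = 2454
base 9: 2454 = 3·9^3 + 3·9^2 + 2·9 + 6; at 10: 3·10^3 + 3·10^2 + 2·10 + 6 = 3326; next = 3325

5, 27, 255, 467, 775, 1197, 1751, 2454, 3325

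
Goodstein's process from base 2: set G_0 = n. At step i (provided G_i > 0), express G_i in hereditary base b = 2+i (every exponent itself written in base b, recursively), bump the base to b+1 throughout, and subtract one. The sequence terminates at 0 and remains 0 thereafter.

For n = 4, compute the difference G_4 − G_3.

23

4 —HB2→ 2^2 —bump→ 3^3 = 27 —(−1)→ 26
26 —HB3→ 2·3^2 + 2·3 + 2 —bump→ 2·4^2 + 2·4 + 2 = 42 —(−1)→ 41
41 —HB4→ 2·4^2 + 2·4 + 1 —bump→ 2·5^2 + 2·5 + 1 = 61 —(−1)→ 60
60 —HB5→ 2·5^2 + 2·5 —bump→ 2·6^2 + 2·6 = 84 —(−1)→ 83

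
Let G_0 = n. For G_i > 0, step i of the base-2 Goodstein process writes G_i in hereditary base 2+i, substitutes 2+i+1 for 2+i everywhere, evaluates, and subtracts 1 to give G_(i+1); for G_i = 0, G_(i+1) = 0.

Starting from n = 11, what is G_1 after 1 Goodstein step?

(0) 11|_2 = 2^(2 + 1) + 2 + 1 ↦ 3^(3 + 1) + 3 + 1|_3 = 85 ⇒ 84
(1) 84|_3 = 3^(3 + 1) + 3 ↦ 4^(4 + 1) + 4|_4 = 1028 ⇒ 1027

84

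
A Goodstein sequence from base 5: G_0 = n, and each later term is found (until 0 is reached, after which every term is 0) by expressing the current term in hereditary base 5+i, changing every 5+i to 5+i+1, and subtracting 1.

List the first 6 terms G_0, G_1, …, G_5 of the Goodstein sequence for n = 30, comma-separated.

30, 41, 53, 67, 83, 101

step 0: 30 = 5^2 + 5; sub 6 for 5: 6^2 + 6; = 42; G_1 = 42−1 = 41
step 1: 41 = 6^2 + 5; sub 7 for 6: 7^2 + 5; = 54; G_2 = 54−1 = 53
step 2: 53 = 7^2 + 4; sub 8 for 7: 8^2 + 4; = 68; G_3 = 68−1 = 67
step 3: 67 = 8^2 + 3; sub 9 for 8: 9^2 + 3; = 84; G_4 = 84−1 = 83
step 4: 83 = 9^2 + 2; sub 10 for 9: 10^2 + 2; = 102; G_5 = 102−1 = 101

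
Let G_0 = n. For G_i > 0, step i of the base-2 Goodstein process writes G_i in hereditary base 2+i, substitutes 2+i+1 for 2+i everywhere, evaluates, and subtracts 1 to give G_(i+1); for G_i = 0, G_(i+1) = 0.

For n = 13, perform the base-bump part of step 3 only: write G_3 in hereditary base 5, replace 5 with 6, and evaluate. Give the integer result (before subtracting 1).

[0] 13 ≡ 2^(2 + 1) + 2^2 + 1 (base 2). Lift 3: 109. −1: 108.
[1] 108 ≡ 3^(3 + 1) + 3^3 (base 3). Lift 4: 1280. −1: 1279.
[2] 1279 ≡ 4^(4 + 1) + 3·4^3 + 3·4^2 + 3·4 + 3 (base 4). Lift 5: 16093. −1: 16092.
[3] 16092 ≡ 5^(5 + 1) + 3·5^3 + 3·5^2 + 3·5 + 2 (base 5). Lift 6: 280712. −1: 280711.

280712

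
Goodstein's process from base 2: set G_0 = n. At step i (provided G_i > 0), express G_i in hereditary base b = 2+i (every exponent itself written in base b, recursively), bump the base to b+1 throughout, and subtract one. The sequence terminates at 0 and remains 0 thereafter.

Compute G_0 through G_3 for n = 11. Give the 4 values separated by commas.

i=0: 11 = 2^(2 + 1) + 2 + 1 (b=2); 2→3: 3^(3 + 1) + 3 + 1 = 85; 85−1 = 84
i=1: 84 = 3^(3 + 1) + 3 (b=3); 3→4: 4^(4 + 1) + 4 = 1028; 1028−1 = 1027
i=2: 1027 = 4^(4 + 1) + 3 (b=4); 4→5: 5^(5 + 1) + 3 = 15628; 15628−1 = 15627

11, 84, 1027, 15627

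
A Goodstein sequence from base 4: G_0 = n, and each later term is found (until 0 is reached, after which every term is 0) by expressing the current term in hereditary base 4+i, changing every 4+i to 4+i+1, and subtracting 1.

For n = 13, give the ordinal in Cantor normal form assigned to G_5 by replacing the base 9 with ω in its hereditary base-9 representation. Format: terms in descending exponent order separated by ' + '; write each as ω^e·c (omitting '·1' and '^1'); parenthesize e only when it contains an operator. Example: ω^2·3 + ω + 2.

G_0=13  [base 4] 3·4 + 1  →[4↦5]→  3·5 + 1 = 16  −1 ⇒ G_1=15
G_1=15  [base 5] 3·5  →[5↦6]→  3·6 = 18  −1 ⇒ G_2=17
G_2=17  [base 6] 2·6 + 5  →[6↦7]→  2·7 + 5 = 19  −1 ⇒ G_3=18
G_3=18  [base 7] 2·7 + 4  →[7↦8]→  2·8 + 4 = 20  −1 ⇒ G_4=19
G_4=19  [base 8] 2·8 + 3  →[8↦9]→  2·9 + 3 = 21  −1 ⇒ G_5=20
G_5=20  [base 9] 2·9 + 2  →[9↦10]→  2·10 + 2 = 22  −1 ⇒ G_6=21

ω·2 + 2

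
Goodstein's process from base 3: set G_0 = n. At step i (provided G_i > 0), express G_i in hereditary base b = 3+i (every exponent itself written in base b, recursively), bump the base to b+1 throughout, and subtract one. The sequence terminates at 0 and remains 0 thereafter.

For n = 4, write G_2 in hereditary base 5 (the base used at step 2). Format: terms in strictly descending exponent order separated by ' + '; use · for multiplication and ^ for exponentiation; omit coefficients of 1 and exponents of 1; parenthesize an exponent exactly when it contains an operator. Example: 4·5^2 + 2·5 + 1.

4

base 3: 4 = 3 + 1; at 4: 4 + 1 = 5; next = 4
base 4: 4 = 4; at 5: 5 = 5; next = 4
base 5: 4 = 4; at 6: 4 = 4; next = 3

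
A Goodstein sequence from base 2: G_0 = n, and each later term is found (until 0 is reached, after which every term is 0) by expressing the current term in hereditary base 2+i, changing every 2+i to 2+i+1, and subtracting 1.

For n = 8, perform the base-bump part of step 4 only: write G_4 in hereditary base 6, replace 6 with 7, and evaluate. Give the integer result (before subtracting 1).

1647196

i=0: 8 = 2^(2 + 1) (b=2); 2→3: 3^(3 + 1) = 81; 81−1 = 80
i=1: 80 = 2·3^3 + 2·3^2 + 2·3 + 2 (b=3); 3→4: 2·4^4 + 2·4^2 + 2·4 + 2 = 554; 554−1 = 553
i=2: 553 = 2·4^4 + 2·4^2 + 2·4 + 1 (b=4); 4→5: 2·5^5 + 2·5^2 + 2·5 + 1 = 6311; 6311−1 = 6310
i=3: 6310 = 2·5^5 + 2·5^2 + 2·5 (b=5); 5→6: 2·6^6 + 2·6^2 + 2·6 = 93396; 93396−1 = 93395
i=4: 93395 = 2·6^6 + 2·6^2 + 6 + 5 (b=6); 6→7: 2·7^7 + 2·7^2 + 7 + 5 = 1647196; 1647196−1 = 1647195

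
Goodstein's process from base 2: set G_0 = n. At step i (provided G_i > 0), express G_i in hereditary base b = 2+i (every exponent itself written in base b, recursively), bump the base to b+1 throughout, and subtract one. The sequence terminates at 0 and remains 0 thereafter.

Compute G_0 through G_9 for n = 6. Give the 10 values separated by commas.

6, 29, 257, 3125, 46655, 98039, 187243, 332147, 555551, 885775

i=0: 6 = 2^2 + 2 (b=2); 2→3: 3^3 + 3 = 30; 30−1 = 29
i=1: 29 = 3^3 + 2 (b=3); 3→4: 4^4 + 2 = 258; 258−1 = 257
i=2: 257 = 4^4 + 1 (b=4); 4→5: 5^5 + 1 = 3126; 3126−1 = 3125
i=3: 3125 = 5^5 (b=5); 5→6: 6^6 = 46656; 46656−1 = 46655
i=4: 46655 = 5·6^5 + 5·6^4 + 5·6^3 + 5·6^2 + 5·6 + 5 (b=6); 6→7: 5·7^5 + 5·7^4 + 5·7^3 + 5·7^2 + 5·7 + 5 = 98040; 98040−1 = 98039
i=5: 98039 = 5·7^5 + 5·7^4 + 5·7^3 + 5·7^2 + 5·7 + 4 (b=7); 7→8: 5·8^5 + 5·8^4 + 5·8^3 + 5·8^2 + 5·8 + 4 = 187244; 187244−1 = 187243
i=6: 187243 = 5·8^5 + 5·8^4 + 5·8^3 + 5·8^2 + 5·8 + 3 (b=8); 8→9: 5·9^5 + 5·9^4 + 5·9^3 + 5·9^2 + 5·9 + 3 = 332148; 332148−1 = 332147
i=7: 332147 = 5·9^5 + 5·9^4 + 5·9^3 + 5·9^2 + 5·9 + 2 (b=9); 9→10: 5·10^5 + 5·10^4 + 5·10^3 + 5·10^2 + 5·10 + 2 = 555552; 555552−1 = 555551
i=8: 555551 = 5·10^5 + 5·10^4 + 5·10^3 + 5·10^2 + 5·10 + 1 (b=10); 10→11: 5·11^5 + 5·11^4 + 5·11^3 + 5·11^2 + 5·11 + 1 = 885776; 885776−1 = 885775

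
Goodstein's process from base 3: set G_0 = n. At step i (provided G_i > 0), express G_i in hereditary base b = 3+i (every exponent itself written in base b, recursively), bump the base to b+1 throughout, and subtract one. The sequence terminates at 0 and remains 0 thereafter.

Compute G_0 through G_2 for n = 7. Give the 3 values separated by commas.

7, 8, 9

7 —HB3→ 2·3 + 1 —bump→ 2·4 + 1 = 9 —(−1)→ 8
8 —HB4→ 2·4 —bump→ 2·5 = 10 —(−1)→ 9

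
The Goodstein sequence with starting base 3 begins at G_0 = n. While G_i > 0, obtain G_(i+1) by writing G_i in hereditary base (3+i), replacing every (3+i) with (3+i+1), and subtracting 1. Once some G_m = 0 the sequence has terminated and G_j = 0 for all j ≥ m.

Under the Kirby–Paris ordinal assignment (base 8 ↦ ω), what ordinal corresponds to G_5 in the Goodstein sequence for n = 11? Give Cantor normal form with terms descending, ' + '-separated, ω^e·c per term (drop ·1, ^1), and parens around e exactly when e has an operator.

[0] 11 ≡ 3^2 + 2 (base 3). Lift 4: 18. −1: 17.
[1] 17 ≡ 4^2 + 1 (base 4). Lift 5: 26. −1: 25.
[2] 25 ≡ 5^2 (base 5). Lift 6: 36. −1: 35.
[3] 35 ≡ 5·6 + 5 (base 6). Lift 7: 40. −1: 39.
[4] 39 ≡ 5·7 + 4 (base 7). Lift 8: 44. −1: 43.
[5] 43 ≡ 5·8 + 3 (base 8). Lift 9: 48. −1: 47.

ω·5 + 3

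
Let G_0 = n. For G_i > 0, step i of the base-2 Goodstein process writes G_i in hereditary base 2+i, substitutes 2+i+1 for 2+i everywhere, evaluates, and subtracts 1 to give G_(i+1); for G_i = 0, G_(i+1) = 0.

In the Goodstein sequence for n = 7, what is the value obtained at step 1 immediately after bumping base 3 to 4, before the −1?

260

base 2: 7 = 2^2 + 2 + 1; at 3: 3^3 + 3 + 1 = 31; next = 30
base 3: 30 = 3^3 + 3; at 4: 4^4 + 4 = 260; next = 259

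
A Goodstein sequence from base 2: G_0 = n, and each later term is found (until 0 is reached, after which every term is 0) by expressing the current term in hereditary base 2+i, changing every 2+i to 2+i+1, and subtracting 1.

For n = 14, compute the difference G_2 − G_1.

1171

G_0 = 14. HB_2(14) = 2^(2 + 1) + 2^2 + 2. Bump = 111. G_1 = 110.
G_1 = 110. HB_3(110) = 3^(3 + 1) + 3^3 + 2. Bump = 1282. G_2 = 1281.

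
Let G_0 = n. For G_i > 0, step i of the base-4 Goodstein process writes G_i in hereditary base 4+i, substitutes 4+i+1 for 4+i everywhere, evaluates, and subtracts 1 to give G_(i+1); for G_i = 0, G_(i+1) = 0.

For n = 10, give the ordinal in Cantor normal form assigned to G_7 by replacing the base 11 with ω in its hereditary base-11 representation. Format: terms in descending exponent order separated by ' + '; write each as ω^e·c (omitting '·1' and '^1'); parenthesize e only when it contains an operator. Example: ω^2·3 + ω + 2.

base 4: 10 = 2·4 + 2; at 5: 2·5 + 2 = 12; next = 11
base 5: 11 = 2·5 + 1; at 6: 2·6 + 1 = 13; next = 12
base 6: 12 = 2·6; at 7: 2·7 = 14; next = 13
base 7: 13 = 7 + 6; at 8: 8 + 6 = 14; next = 13
base 8: 13 = 8 + 5; at 9: 9 + 5 = 14; next = 13
base 9: 13 = 9 + 4; at 10: 10 + 4 = 14; next = 13
base 10: 13 = 10 + 3; at 11: 11 + 3 = 14; next = 13

ω + 2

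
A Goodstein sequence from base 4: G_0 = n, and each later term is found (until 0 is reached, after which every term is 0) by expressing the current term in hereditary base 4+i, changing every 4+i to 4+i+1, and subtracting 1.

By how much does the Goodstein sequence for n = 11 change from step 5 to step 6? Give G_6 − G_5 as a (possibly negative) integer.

0

G_0 = 11. HB_4(11) = 2·4 + 3. Bump = 13. G_1 = 12.
G_1 = 12. HB_5(12) = 2·5 + 2. Bump = 14. G_2 = 13.
G_2 = 13. HB_6(13) = 2·6 + 1. Bump = 15. G_3 = 14.
G_3 = 14. HB_7(14) = 2·7. Bump = 16. G_4 = 15.
G_4 = 15. HB_8(15) = 8 + 7. Bump = 16. G_5 = 15.
G_5 = 15. HB_9(15) = 9 + 6. Bump = 16. G_6 = 15.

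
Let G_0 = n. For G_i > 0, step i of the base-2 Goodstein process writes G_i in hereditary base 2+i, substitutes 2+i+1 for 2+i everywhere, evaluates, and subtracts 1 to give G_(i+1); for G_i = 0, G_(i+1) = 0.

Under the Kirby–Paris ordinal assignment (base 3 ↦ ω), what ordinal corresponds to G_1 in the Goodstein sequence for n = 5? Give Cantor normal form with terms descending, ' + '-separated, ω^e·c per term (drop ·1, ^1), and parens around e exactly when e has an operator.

ω^ω

base 2: 5 = 2^2 + 1; at 3: 3^3 + 1 = 28; next = 27
base 3: 27 = 3^3; at 4: 4^4 = 256; next = 255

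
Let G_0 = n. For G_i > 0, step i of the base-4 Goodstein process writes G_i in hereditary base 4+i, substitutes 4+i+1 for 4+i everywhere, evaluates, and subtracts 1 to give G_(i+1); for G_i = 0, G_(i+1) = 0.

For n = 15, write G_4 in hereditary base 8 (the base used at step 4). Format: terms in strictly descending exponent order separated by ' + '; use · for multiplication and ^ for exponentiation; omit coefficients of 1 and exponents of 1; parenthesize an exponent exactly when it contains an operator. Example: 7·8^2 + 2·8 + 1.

2·8 + 7

i=0: 15 = 3·4 + 3 (b=4); 4→5: 3·5 + 3 = 18; 18−1 = 17
i=1: 17 = 3·5 + 2 (b=5); 5→6: 3·6 + 2 = 20; 20−1 = 19
i=2: 19 = 3·6 + 1 (b=6); 6→7: 3·7 + 1 = 22; 22−1 = 21
i=3: 21 = 3·7 (b=7); 7→8: 3·8 = 24; 24−1 = 23
i=4: 23 = 2·8 + 7 (b=8); 8→9: 2·9 + 7 = 25; 25−1 = 24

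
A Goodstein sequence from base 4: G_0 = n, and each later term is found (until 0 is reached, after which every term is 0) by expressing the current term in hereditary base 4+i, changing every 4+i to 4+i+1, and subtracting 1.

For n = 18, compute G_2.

36

i=0: 18 = 4^2 + 2 (b=4); 4→5: 5^2 + 2 = 27; 27−1 = 26
i=1: 26 = 5^2 + 1 (b=5); 5→6: 6^2 + 1 = 37; 37−1 = 36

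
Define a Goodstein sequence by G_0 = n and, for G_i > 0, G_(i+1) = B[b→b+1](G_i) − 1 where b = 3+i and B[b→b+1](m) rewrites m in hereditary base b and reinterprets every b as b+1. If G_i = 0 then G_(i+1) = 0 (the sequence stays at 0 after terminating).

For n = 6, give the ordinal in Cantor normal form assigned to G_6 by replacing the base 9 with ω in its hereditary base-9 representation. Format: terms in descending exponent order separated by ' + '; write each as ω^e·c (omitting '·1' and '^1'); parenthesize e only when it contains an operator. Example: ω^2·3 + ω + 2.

6

[0] 6 ≡ 2·3 (base 3). Lift 4: 8. −1: 7.
[1] 7 ≡ 4 + 3 (base 4). Lift 5: 8. −1: 7.
[2] 7 ≡ 5 + 2 (base 5). Lift 6: 8. −1: 7.
[3] 7 ≡ 6 + 1 (base 6). Lift 7: 8. −1: 7.
[4] 7 ≡ 7 (base 7). Lift 8: 8. −1: 7.
[5] 7 ≡ 7 (base 8). Lift 9: 7. −1: 6.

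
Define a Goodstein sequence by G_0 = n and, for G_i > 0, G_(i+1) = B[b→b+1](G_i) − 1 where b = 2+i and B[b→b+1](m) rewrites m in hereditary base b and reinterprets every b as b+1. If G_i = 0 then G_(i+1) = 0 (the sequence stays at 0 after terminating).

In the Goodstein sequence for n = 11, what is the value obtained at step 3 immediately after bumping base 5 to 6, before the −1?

i=0: 11 = 2^(2 + 1) + 2 + 1 (b=2); 2→3: 3^(3 + 1) + 3 + 1 = 85; 85−1 = 84
i=1: 84 = 3^(3 + 1) + 3 (b=3); 3→4: 4^(4 + 1) + 4 = 1028; 1028−1 = 1027
i=2: 1027 = 4^(4 + 1) + 3 (b=4); 4→5: 5^(5 + 1) + 3 = 15628; 15628−1 = 15627
i=3: 15627 = 5^(5 + 1) + 2 (b=5); 5→6: 6^(6 + 1) + 2 = 279938; 279938−1 = 279937

279938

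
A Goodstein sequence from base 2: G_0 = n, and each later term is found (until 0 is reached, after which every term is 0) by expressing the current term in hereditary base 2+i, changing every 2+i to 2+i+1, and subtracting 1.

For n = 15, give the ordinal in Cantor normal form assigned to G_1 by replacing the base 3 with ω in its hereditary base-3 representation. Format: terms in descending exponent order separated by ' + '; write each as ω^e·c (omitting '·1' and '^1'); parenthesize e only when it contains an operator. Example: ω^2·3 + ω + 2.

ω^(ω + 1) + ω^ω + ω

(0) 15|_2 = 2^(2 + 1) + 2^2 + 2 + 1 ↦ 3^(3 + 1) + 3^3 + 3 + 1|_3 = 112 ⇒ 111
(1) 111|_3 = 3^(3 + 1) + 3^3 + 3 ↦ 4^(4 + 1) + 4^4 + 4|_4 = 1284 ⇒ 1283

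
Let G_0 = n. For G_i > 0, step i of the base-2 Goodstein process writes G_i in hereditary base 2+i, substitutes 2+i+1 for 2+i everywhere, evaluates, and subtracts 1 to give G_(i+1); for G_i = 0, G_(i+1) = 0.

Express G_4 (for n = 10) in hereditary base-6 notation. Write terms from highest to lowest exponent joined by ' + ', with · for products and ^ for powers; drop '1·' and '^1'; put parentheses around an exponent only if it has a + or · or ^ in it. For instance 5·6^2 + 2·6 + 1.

5·6^6 + 5·6^5 + 5·6^4 + 5·6^3 + 5·6^2 + 5·6 + 5

G_0 = 10. HB_2(10) = 2^(2 + 1) + 2. Bump = 84. G_1 = 83.
G_1 = 83. HB_3(83) = 3^(3 + 1) + 2. Bump = 1026. G_2 = 1025.
G_2 = 1025. HB_4(1025) = 4^(4 + 1) + 1. Bump = 15626. G_3 = 15625.
G_3 = 15625. HB_5(15625) = 5^(5 + 1). Bump = 279936. G_4 = 279935.
G_4 = 279935. HB_6(279935) = 5·6^6 + 5·6^5 + 5·6^4 + 5·6^3 + 5·6^2 + 5·6 + 5. Bump = 4215755. G_5 = 4215754.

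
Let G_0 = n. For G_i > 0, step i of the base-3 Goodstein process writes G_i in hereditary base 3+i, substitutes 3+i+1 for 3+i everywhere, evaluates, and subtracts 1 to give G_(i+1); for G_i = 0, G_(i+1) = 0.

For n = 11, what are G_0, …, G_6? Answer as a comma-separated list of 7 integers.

11, 17, 25, 35, 39, 43, 47

step 0: 11 = 3^2 + 2; sub 4 for 3: 4^2 + 2; = 18; G_1 = 18−1 = 17
step 1: 17 = 4^2 + 1; sub 5 for 4: 5^2 + 1; = 26; G_2 = 26−1 = 25
step 2: 25 = 5^2; sub 6 for 5: 6^2; = 36; G_3 = 36−1 = 35
step 3: 35 = 5·6 + 5; sub 7 for 6: 5·7 + 5; = 40; G_4 = 40−1 = 39
step 4: 39 = 5·7 + 4; sub 8 for 7: 5·8 + 4; = 44; G_5 = 44−1 = 43
step 5: 43 = 5·8 + 3; sub 9 for 8: 5·9 + 3; = 48; G_6 = 48−1 = 47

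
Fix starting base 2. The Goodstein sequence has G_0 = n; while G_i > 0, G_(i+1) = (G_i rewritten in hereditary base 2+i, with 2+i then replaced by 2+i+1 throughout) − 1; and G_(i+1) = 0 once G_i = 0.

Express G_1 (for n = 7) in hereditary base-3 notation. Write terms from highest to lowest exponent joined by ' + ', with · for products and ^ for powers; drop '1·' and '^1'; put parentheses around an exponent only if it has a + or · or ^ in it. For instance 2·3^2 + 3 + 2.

3^3 + 3

G_0 = 7. HB_2(7) = 2^2 + 2 + 1. Bump = 31. G_1 = 30.
G_1 = 30. HB_3(30) = 3^3 + 3. Bump = 260. G_2 = 259.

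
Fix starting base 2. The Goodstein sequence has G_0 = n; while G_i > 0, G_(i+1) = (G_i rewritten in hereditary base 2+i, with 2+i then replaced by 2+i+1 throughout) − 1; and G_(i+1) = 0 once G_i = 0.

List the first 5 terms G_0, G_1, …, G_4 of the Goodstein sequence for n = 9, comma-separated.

G_0 = 9. HB_2(9) = 2^(2 + 1) + 1. Bump = 82. G_1 = 81.
G_1 = 81. HB_3(81) = 3^(3 + 1). Bump = 1024. G_2 = 1023.
G_2 = 1023. HB_4(1023) = 3·4^4 + 3·4^3 + 3·4^2 + 3·4 + 3. Bump = 9843. G_3 = 9842.
G_3 = 9842. HB_5(9842) = 3·5^5 + 3·5^3 + 3·5^2 + 3·5 + 2. Bump = 140744. G_4 = 140743.

9, 81, 1023, 9842, 140743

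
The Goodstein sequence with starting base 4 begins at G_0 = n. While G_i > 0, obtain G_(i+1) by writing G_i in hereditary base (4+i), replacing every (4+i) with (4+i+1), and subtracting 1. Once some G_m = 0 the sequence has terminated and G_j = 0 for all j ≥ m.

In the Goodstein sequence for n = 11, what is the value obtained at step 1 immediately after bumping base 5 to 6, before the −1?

(0) 11|_4 = 2·4 + 3 ↦ 2·5 + 3|_5 = 13 ⇒ 12
(1) 12|_5 = 2·5 + 2 ↦ 2·6 + 2|_6 = 14 ⇒ 13

14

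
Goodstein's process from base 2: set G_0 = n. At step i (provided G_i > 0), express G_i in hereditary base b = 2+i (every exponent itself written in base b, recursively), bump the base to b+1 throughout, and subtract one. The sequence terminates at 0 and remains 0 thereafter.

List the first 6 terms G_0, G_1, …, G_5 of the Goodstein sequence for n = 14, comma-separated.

G_0 = 14. HB_2(14) = 2^(2 + 1) + 2^2 + 2. Bump = 111. G_1 = 110.
G_1 = 110. HB_3(110) = 3^(3 + 1) + 3^3 + 2. Bump = 1282. G_2 = 1281.
G_2 = 1281. HB_4(1281) = 4^(4 + 1) + 4^4 + 1. Bump = 18751. G_3 = 18750.
G_3 = 18750. HB_5(18750) = 5^(5 + 1) + 5^5. Bump = 326592. G_4 = 326591.
G_4 = 326591. HB_6(326591) = 6^(6 + 1) + 5·6^5 + 5·6^4 + 5·6^3 + 5·6^2 + 5·6 + 5. Bump = 5862841. G_5 = 5862840.

14, 110, 1281, 18750, 326591, 5862840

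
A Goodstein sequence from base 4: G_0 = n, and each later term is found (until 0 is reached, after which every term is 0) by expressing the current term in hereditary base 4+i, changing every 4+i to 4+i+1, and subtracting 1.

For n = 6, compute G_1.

[0] 6 ≡ 4 + 2 (base 4). Lift 5: 7. −1: 6.
[1] 6 ≡ 5 + 1 (base 5). Lift 6: 7. −1: 6.

6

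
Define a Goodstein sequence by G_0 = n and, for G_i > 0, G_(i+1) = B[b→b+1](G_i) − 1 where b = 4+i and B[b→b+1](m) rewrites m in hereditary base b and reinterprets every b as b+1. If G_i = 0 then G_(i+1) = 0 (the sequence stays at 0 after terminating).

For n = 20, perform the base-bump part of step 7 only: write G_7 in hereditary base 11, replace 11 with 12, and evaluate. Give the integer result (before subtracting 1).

(0) 20|_4 = 4^2 + 4 ↦ 5^2 + 5|_5 = 30 ⇒ 29
(1) 29|_5 = 5^2 + 4 ↦ 6^2 + 4|_6 = 40 ⇒ 39
(2) 39|_6 = 6^2 + 3 ↦ 7^2 + 3|_7 = 52 ⇒ 51
(3) 51|_7 = 7^2 + 2 ↦ 8^2 + 2|_8 = 66 ⇒ 65
(4) 65|_8 = 8^2 + 1 ↦ 9^2 + 1|_9 = 82 ⇒ 81
(5) 81|_9 = 9^2 ↦ 10^2|_10 = 100 ⇒ 99
(6) 99|_10 = 9·10 + 9 ↦ 9·11 + 9|_11 = 108 ⇒ 107

116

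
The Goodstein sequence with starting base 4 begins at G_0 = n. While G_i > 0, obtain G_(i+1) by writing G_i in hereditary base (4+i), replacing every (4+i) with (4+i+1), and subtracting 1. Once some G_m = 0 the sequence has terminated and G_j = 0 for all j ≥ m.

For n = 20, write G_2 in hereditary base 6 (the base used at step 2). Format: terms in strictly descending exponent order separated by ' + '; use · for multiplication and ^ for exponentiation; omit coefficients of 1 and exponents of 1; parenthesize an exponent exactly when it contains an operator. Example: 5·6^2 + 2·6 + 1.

G_0 = 20. HB_4(20) = 4^2 + 4. Bump = 30. G_1 = 29.
G_1 = 29. HB_5(29) = 5^2 + 4. Bump = 40. G_2 = 39.
G_2 = 39. HB_6(39) = 6^2 + 3. Bump = 52. G_3 = 51.

6^2 + 3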